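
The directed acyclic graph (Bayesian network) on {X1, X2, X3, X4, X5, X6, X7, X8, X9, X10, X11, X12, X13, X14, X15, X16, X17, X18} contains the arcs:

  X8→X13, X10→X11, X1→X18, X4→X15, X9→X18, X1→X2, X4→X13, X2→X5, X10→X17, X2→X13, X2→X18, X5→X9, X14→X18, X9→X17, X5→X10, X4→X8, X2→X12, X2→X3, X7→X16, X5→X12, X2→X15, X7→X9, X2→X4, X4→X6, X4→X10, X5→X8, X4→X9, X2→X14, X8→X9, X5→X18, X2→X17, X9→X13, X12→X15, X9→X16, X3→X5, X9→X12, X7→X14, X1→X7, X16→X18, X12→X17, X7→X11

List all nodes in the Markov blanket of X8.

{X2, X4, X5, X7, X9, X13}

A node's Markov blanket = Pa ∪ Ch ∪ (parents of Ch other than the node itself).
X8 has parents X4, X5.
Ch(X8) = {X9, X13}.
Co-parents of X8 (other parents of its children):
  X9's other parents are X4, X5, X7.
  parents(X13) \ {X8} = {X2, X4, X9}.
MB(X8) = {X2, X4, X5, X7, X9, X13}.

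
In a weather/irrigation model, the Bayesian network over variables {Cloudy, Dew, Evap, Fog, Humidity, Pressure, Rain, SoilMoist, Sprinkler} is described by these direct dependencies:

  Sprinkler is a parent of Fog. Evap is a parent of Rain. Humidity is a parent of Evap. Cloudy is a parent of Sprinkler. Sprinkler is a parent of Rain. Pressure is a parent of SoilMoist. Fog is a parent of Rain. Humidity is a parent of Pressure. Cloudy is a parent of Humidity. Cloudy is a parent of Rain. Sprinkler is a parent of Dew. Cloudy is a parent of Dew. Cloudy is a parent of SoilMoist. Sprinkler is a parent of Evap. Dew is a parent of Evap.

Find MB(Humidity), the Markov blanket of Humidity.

By definition, MB(Humidity) is built from Humidity's parents, Humidity's children, and the co-parents of Humidity.
Humidity has children Evap, Pressure.
Humidity's parents: Cloudy.
Other parents of Humidity's children:
  Pressure: no additional parents.
  Evap also has parents Dew, Sprinkler.
MB(Humidity) = {Cloudy, Dew, Evap, Pressure, Sprinkler}.

{Cloudy, Dew, Evap, Pressure, Sprinkler}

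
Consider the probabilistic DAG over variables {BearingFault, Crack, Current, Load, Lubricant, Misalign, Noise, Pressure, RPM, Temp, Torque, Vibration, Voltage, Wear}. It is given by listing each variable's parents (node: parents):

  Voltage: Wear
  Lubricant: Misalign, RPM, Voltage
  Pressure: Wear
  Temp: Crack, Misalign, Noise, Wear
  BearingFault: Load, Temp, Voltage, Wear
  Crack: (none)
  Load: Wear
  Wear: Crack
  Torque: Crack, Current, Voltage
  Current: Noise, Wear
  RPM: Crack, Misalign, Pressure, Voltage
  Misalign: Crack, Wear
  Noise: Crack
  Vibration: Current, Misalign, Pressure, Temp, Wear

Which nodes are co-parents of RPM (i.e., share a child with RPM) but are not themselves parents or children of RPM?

Children of RPM: Lubricant.
  Lubricant: Misalign, Voltage
Excluding nodes already adjacent to RPM (Crack, Lubricant, Misalign, Pressure, Voltage), the co-parent-only contribution is {}.

{}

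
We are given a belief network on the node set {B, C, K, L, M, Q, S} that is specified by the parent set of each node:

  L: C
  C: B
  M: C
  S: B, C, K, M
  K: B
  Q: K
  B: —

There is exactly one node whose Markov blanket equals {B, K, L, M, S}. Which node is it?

C

The target node must have every member of {B, K, L, M, S} as a parent, child, or co-parent, and no others.
Parents of C: B; children: L, M, S; co-parents: B, K, M.
These exactly cover the given set, so the node is C.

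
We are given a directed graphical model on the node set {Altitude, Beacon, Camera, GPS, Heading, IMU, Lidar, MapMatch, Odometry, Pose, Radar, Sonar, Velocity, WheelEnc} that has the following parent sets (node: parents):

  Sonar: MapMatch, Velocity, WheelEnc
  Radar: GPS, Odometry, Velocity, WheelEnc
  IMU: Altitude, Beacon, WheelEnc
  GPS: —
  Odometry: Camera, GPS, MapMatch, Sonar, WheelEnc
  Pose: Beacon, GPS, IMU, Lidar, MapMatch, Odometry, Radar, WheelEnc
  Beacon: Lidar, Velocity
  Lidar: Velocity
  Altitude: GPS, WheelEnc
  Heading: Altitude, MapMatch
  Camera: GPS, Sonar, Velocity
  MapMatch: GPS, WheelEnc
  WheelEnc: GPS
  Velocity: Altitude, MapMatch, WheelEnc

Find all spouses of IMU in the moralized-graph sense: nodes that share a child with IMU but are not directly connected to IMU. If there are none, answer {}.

Children of IMU: Pose.
  parents(Pose) \ {IMU} = {Beacon, GPS, Lidar, MapMatch, Odometry, Radar, WheelEnc}.
Excluding nodes already adjacent to IMU (Altitude, Beacon, Pose, WheelEnc), the co-parent-only contribution is {GPS, Lidar, MapMatch, Odometry, Radar}.

{GPS, Lidar, MapMatch, Odometry, Radar}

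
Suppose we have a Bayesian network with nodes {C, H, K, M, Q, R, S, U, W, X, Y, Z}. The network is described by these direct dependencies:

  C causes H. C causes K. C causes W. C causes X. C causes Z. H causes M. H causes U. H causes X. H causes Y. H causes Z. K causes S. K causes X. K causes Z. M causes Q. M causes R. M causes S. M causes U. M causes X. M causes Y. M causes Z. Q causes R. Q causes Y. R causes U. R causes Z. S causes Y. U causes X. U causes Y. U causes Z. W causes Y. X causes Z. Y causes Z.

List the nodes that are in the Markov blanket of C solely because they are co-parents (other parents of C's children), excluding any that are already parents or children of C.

{M, R, U, Y}

Children of C: H, K, W, X, Z.
  H has no other parent.
  K has no other parent.
  W has no other parent.
  parents(X) \ {C} = {H, K, M, U}.
  Z's other parents are H, K, M, R, U, X, Y.
Excluding nodes already adjacent to C (H, K, W, X, Z), the co-parent-only contribution is {M, R, U, Y}.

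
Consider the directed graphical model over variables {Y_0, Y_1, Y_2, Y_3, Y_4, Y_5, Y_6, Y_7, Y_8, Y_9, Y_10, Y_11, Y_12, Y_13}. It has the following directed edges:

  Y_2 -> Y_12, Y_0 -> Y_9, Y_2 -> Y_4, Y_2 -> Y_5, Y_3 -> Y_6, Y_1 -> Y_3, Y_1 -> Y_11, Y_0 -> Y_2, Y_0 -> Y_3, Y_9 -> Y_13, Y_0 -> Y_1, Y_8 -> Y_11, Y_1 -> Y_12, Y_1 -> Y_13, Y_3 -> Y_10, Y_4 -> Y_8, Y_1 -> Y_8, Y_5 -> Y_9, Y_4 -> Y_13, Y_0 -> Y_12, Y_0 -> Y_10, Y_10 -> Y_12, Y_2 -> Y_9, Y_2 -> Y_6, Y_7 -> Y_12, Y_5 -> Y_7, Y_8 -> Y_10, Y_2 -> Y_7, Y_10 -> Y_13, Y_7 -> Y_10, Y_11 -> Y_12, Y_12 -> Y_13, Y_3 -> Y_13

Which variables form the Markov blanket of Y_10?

By definition, MB(Y_10) is built from Y_10's parents, Y_10's children, and the co-parents of Y_10.
Y_10 has parents Y_0, Y_3, Y_7, Y_8.
Y_10 has children Y_12, Y_13.
Other parents of Y_10's children:
  Y_12 also has parents Y_0, Y_1, Y_2, Y_7, Y_11.
  Y_13 also has parents Y_1, Y_3, Y_4, Y_9, Y_12.
MB(Y_10) = {Y_0, Y_1, Y_2, Y_3, Y_4, Y_7, Y_8, Y_9, Y_11, Y_12, Y_13}.

{Y_0, Y_1, Y_2, Y_3, Y_4, Y_7, Y_8, Y_9, Y_11, Y_12, Y_13}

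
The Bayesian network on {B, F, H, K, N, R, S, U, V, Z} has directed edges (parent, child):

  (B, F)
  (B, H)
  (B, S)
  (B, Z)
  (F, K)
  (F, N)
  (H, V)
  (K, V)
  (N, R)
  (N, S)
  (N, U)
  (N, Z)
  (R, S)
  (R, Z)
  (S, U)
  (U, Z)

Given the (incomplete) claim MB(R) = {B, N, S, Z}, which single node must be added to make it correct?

The Markov blanket of a node is its parents, its children, and the other parents of its children.
Pa(R) = {N}.
R's children: S, Z.
Parents of each child, excluding R:
  parents(S) \ {R} = {B, N}.
  Z also has parents B, N, U.
MB(R) = {B, N, S, U, Z}.
Comparing with the claimed set, U is missing.

U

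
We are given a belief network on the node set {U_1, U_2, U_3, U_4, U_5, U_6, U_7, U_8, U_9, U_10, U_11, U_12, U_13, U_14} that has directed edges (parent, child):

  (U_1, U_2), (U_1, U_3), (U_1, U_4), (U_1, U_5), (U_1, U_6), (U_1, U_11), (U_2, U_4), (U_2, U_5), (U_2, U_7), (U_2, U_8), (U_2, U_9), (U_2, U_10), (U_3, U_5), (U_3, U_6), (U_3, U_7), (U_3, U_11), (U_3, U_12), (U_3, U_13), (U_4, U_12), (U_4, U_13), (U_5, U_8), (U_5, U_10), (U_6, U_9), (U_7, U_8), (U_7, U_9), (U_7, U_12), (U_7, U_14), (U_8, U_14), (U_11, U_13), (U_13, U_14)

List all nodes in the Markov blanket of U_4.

{U_1, U_2, U_3, U_7, U_11, U_12, U_13}

Children of U_4: U_12, U_13.
U_4's parents: U_1, U_2.
Other parents of U_4's children:
  parents(U_12) \ {U_4} = {U_3, U_7}.
  parents(U_13) \ {U_4} = {U_3, U_11}.
So the Markov blanket of U_4 is {U_1, U_2, U_3, U_7, U_11, U_12, U_13}.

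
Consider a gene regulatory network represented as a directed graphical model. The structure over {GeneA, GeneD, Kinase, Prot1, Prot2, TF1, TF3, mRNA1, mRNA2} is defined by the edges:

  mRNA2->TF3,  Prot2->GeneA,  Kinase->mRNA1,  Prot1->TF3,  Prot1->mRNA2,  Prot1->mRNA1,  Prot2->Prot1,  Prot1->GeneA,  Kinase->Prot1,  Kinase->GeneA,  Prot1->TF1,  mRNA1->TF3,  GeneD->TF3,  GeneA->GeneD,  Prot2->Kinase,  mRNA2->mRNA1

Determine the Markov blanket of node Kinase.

{GeneA, Prot1, Prot2, mRNA1, mRNA2}

By definition, MB(Kinase) is built from Kinase's parents, Kinase's children, and the co-parents of Kinase.
Parents of Kinase: Prot2.
Children of Kinase: GeneA, Prot1, mRNA1.
Co-parents of Kinase (other parents of its children):
  Prot1: Prot2
  GeneA: Prot1, Prot2
  mRNA1: Prot1, mRNA2
So the Markov blanket of Kinase is {GeneA, Prot1, Prot2, mRNA1, mRNA2}.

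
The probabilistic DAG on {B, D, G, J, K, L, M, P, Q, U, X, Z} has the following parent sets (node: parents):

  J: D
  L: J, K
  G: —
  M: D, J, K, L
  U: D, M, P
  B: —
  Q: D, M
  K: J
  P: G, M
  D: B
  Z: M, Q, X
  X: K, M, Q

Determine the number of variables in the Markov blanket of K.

By definition, MB(K) is built from K's parents, K's children, and the co-parents of K.
K has parent J.
Children of K: L, M, X.
Other parents of K's children:
  parents(L) \ {K} = {J}.
  M also has parents D, J, L.
  parents(X) \ {K} = {M, Q}.
MB(K) = {D, J, L, M, Q, X}, which has 6 nodes.

6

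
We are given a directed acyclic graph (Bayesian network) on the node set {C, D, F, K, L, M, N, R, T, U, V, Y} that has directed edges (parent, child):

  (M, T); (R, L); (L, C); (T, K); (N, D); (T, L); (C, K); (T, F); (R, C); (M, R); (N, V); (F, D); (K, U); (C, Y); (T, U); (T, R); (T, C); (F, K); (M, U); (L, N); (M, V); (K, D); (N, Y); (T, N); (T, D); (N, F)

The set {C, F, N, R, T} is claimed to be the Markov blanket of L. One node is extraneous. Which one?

F

Recall MB(v) = parents ∪ children ∪ spouses, where spouses are the other parents of v's children.
L's children: C, N.
Pa(L) = {R, T}.
Parents of each child, excluding L:
  C: R, T
  N: T
MB(L) = {C, N, R, T}.
F is neither a parent, child, nor co-parent of L, so it does not belong.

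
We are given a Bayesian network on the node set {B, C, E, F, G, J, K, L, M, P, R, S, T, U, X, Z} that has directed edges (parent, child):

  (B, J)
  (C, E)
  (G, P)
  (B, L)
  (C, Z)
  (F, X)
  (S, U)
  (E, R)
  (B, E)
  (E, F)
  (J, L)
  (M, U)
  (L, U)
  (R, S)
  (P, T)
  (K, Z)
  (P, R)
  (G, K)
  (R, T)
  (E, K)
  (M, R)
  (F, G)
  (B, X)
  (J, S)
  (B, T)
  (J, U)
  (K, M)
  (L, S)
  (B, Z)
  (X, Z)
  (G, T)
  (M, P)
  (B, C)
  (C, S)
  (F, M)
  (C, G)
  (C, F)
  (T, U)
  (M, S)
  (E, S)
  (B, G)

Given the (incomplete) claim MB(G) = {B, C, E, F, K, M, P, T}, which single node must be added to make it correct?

R

Recall MB(v) = parents ∪ children ∪ spouses, where spouses are the other parents of v's children.
G has children K, P, T.
Pa(G) = {B, C, F}.
For each child, the remaining parents (spouses of G):
  K: E
  P: M
  T: B, P, R
MB(G) = {B, C, E, F, K, M, P, R, T}.
Comparing with the claimed set, R is missing.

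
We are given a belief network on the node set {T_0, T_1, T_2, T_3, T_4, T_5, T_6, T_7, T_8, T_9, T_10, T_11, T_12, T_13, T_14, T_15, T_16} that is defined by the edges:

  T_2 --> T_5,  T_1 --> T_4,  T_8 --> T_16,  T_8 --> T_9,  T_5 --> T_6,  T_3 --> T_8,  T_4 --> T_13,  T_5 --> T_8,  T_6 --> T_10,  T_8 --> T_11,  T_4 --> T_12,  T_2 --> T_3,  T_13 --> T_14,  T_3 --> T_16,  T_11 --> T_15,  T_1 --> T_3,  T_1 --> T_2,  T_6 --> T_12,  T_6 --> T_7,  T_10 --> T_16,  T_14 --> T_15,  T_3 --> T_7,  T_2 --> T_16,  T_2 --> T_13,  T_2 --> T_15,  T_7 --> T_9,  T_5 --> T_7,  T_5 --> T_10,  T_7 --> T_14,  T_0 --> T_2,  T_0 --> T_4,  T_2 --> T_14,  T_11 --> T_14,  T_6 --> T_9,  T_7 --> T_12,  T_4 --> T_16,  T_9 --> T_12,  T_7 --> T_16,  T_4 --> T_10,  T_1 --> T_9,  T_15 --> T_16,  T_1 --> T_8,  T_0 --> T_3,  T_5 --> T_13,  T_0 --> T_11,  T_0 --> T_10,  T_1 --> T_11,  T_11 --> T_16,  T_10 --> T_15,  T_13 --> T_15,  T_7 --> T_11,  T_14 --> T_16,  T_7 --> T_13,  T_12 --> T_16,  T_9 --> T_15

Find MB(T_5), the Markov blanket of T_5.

Recall MB(v) = parents ∪ children ∪ spouses, where spouses are the other parents of v's children.
Children of T_5: T_6, T_7, T_8, T_10, T_13.
Pa(T_5) = {T_2}.
For each child, the remaining parents (spouses of T_5):
  T_6: —
  T_7: T_3, T_6
  T_8: T_1, T_3
  T_10: T_0, T_4, T_6
  T_13: T_2, T_4, T_7
Taking the union gives {T_0, T_1, T_2, T_3, T_4, T_6, T_7, T_8, T_10, T_13}.

{T_0, T_1, T_2, T_3, T_4, T_6, T_7, T_8, T_10, T_13}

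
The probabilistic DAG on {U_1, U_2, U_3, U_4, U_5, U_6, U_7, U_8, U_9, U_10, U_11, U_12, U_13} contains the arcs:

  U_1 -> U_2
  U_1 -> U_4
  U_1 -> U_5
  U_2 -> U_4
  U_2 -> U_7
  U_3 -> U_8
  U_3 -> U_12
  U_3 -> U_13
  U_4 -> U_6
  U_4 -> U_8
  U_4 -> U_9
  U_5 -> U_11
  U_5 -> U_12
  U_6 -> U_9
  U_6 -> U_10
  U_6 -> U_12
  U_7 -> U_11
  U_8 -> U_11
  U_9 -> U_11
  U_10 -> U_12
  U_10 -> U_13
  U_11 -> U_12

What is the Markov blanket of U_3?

Ch(U_3) = {U_8, U_12, U_13}.
U_3's parents: none.
Other parents of U_3's children:
  U_8: U_4
  U_12: U_5, U_6, U_10, U_11
  U_13: U_10
Union: {} ∪ {U_8, U_12, U_13} ∪ {U_4, U_5, U_6, U_10, U_11} = {U_4, U_5, U_6, U_8, U_10, U_11, U_12, U_13}.

{U_4, U_5, U_6, U_8, U_10, U_11, U_12, U_13}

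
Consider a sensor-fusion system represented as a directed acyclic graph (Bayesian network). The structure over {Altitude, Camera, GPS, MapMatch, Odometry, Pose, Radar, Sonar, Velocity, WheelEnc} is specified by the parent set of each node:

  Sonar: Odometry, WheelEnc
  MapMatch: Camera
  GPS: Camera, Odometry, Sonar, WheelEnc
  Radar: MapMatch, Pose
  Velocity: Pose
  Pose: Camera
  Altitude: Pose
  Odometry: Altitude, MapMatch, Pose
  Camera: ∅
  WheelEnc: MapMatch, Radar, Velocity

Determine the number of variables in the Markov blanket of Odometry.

7

By definition, MB(Odometry) is built from Odometry's parents, Odometry's children, and the co-parents of Odometry.
Children of Odometry: GPS, Sonar.
Odometry has parents Altitude, MapMatch, Pose.
Parents of each child, excluding Odometry:
  Sonar's other parent is WheelEnc.
  GPS's other parents are Camera, Sonar, WheelEnc.
MB(Odometry) = {Altitude, Camera, GPS, MapMatch, Pose, Sonar, WheelEnc}, which has 7 nodes.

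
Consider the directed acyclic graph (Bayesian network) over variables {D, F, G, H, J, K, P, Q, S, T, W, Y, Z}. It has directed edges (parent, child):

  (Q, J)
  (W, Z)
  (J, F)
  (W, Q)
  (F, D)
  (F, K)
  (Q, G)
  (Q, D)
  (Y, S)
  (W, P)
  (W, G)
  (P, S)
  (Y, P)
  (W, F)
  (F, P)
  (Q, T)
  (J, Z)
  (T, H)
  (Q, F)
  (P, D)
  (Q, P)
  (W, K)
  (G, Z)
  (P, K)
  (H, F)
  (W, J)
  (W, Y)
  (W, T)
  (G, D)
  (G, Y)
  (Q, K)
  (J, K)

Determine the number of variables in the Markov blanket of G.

8

The Markov blanket of a node is its parents, its children, and the other parents of its children.
G's parents: Q, W.
G has children D, Y, Z.
Parents of each child, excluding G:
  Z: J, W
  Y: W
  D: F, P, Q
MB(G) = {D, F, J, P, Q, W, Y, Z}, which has 8 nodes.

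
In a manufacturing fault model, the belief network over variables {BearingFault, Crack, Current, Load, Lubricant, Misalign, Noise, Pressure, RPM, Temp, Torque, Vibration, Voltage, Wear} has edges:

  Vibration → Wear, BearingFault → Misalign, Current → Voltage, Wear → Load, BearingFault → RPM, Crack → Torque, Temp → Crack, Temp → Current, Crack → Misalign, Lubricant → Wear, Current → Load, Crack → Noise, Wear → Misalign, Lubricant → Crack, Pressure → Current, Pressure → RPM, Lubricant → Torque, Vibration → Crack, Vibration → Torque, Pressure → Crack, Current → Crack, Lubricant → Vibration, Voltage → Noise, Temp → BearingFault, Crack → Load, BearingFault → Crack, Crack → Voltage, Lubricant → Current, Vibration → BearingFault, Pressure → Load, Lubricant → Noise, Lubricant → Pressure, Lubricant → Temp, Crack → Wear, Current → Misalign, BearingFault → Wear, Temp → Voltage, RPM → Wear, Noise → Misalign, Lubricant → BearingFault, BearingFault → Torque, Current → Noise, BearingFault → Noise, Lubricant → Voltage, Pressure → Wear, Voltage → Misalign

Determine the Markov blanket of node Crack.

{BearingFault, Current, Load, Lubricant, Misalign, Noise, Pressure, RPM, Temp, Torque, Vibration, Voltage, Wear}

Crack's children: Load, Misalign, Noise, Torque, Voltage, Wear.
Parents of Crack: BearingFault, Current, Lubricant, Pressure, Temp, Vibration.
Co-parents of Crack (other parents of its children):
  Wear: BearingFault, Lubricant, Pressure, RPM, Vibration
  Torque: BearingFault, Lubricant, Vibration
  Voltage: Current, Lubricant, Temp
  Noise: BearingFault, Current, Lubricant, Voltage
  Misalign: BearingFault, Current, Noise, Voltage, Wear
  Load: Current, Pressure, Wear
Union: {BearingFault, Current, Lubricant, Pressure, Temp, Vibration} ∪ {Load, Misalign, Noise, Torque, Voltage, Wear} ∪ {BearingFault, Current, Lubricant, Noise, Pressure, RPM, Temp, Vibration, Voltage, Wear} = {BearingFault, Current, Load, Lubricant, Misalign, Noise, Pressure, RPM, Temp, Torque, Vibration, Voltage, Wear}.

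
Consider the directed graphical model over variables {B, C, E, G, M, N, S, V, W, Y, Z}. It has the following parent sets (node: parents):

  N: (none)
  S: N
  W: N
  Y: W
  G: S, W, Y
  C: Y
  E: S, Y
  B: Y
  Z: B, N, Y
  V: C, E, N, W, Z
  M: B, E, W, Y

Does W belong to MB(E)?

W is a co-parent of E: both are parents of V, M.
So W ∈ MB(E).

Yes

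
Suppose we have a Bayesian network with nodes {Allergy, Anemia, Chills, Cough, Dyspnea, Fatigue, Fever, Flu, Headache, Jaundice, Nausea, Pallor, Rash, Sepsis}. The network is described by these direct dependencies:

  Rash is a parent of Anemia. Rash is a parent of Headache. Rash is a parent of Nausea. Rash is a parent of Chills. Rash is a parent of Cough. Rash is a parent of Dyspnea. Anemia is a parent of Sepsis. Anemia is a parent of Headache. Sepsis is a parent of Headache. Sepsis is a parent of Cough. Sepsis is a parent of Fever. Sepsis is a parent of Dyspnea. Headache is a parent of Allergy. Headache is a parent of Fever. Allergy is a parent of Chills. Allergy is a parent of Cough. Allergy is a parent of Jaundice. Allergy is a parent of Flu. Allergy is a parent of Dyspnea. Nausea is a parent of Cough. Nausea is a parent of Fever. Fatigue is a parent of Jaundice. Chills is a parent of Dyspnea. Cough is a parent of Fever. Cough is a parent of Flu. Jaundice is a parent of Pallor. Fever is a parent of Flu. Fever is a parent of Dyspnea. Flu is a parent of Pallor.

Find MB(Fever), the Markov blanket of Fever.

A node's Markov blanket = Pa ∪ Ch ∪ (parents of Ch other than the node itself).
Fever's parents: Cough, Headache, Nausea, Sepsis.
Fever's children: Dyspnea, Flu.
Co-parents of Fever (other parents of its children):
  Flu's other parents are Allergy, Cough.
  parents(Dyspnea) \ {Fever} = {Allergy, Chills, Rash, Sepsis}.
So the Markov blanket of Fever is {Allergy, Chills, Cough, Dyspnea, Flu, Headache, Nausea, Rash, Sepsis}.

{Allergy, Chills, Cough, Dyspnea, Flu, Headache, Nausea, Rash, Sepsis}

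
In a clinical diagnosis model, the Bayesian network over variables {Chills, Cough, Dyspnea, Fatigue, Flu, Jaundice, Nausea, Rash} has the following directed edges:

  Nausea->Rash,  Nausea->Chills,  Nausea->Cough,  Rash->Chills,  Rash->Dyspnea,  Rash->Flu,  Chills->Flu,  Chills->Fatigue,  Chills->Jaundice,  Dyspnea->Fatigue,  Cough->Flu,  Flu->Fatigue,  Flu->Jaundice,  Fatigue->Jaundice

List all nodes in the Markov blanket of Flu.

A node's Markov blanket = Pa ∪ Ch ∪ (parents of Ch other than the node itself).
Flu's parents: Chills, Cough, Rash.
Children of Flu: Fatigue, Jaundice.
Parents of each child, excluding Flu:
  Fatigue: Chills, Dyspnea
  Jaundice: Chills, Fatigue
So the Markov blanket of Flu is {Chills, Cough, Dyspnea, Fatigue, Jaundice, Rash}.

{Chills, Cough, Dyspnea, Fatigue, Jaundice, Rash}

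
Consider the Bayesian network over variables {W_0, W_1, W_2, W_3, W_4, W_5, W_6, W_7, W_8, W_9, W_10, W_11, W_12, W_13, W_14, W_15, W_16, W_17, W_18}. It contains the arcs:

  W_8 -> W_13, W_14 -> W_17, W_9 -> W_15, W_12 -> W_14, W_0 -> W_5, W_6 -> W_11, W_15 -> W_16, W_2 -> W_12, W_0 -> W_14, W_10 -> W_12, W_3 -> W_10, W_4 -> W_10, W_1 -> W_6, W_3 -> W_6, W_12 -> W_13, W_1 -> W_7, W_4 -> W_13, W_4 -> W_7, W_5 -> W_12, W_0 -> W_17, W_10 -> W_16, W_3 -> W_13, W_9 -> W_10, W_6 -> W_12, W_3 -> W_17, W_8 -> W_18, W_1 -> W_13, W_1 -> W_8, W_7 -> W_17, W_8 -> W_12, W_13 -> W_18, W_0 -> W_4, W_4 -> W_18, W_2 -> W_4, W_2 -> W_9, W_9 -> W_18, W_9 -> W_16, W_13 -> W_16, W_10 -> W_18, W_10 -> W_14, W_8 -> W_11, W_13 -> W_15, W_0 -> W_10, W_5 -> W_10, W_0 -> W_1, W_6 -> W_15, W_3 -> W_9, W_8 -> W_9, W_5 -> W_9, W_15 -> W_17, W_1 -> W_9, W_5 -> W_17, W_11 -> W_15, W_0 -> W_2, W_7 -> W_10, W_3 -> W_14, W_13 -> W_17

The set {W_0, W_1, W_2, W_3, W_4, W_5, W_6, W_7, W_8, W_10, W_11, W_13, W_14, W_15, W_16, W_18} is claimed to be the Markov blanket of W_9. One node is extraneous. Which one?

W_9 has parents W_1, W_2, W_3, W_5, W_8.
Children of W_9: W_10, W_15, W_16, W_18.
For each child, the remaining parents (spouses of W_9):
  W_10's other parents are W_0, W_3, W_4, W_5, W_7.
  W_15's other parents are W_6, W_11, W_13.
  W_16 also has parents W_10, W_13, W_15.
  parents(W_18) \ {W_9} = {W_4, W_8, W_10, W_13}.
MB(W_9) = {W_0, W_1, W_2, W_3, W_4, W_5, W_6, W_7, W_8, W_10, W_11, W_13, W_15, W_16, W_18}.
W_14 is neither a parent, child, nor co-parent of W_9, so it does not belong.

W_14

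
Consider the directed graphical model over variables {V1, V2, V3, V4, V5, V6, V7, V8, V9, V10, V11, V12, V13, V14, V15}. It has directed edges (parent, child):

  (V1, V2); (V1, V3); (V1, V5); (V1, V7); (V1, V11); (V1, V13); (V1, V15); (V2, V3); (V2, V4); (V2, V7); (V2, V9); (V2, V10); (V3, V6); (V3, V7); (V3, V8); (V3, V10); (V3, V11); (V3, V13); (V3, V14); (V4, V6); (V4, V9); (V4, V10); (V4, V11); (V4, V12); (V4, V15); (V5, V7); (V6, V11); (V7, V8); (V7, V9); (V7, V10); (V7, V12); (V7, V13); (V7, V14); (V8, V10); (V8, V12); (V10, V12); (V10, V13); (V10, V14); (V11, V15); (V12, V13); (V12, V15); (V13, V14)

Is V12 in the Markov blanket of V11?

V12 is a co-parent of V11: both are parents of V15.
So V12 ∈ MB(V11).

Yes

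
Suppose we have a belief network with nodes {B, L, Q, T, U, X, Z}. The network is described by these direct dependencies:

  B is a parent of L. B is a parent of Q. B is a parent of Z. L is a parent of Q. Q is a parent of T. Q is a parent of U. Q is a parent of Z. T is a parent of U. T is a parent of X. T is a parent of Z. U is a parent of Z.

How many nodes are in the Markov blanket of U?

The Markov blanket of a node is its parents, its children, and the other parents of its children.
U has child Z.
U's parents: Q, T.
Parents of each child, excluding U:
  Z: B, Q, T
MB(U) = {B, Q, T, Z}, which has 4 nodes.

4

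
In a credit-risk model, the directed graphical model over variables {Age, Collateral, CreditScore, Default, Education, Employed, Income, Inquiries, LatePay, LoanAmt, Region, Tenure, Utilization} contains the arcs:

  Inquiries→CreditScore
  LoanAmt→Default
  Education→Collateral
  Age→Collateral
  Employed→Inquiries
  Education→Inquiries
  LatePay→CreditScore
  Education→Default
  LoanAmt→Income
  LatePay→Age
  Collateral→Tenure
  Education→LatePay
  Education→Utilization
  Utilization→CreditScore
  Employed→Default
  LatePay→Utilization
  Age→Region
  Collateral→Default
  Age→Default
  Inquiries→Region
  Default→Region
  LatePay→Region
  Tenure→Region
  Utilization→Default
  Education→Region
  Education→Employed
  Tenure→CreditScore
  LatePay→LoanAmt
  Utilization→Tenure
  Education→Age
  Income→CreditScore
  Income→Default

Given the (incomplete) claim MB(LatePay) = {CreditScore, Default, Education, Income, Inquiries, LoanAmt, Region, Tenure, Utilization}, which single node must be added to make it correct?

LatePay has parent Education.
Ch(LatePay) = {Age, CreditScore, LoanAmt, Region, Utilization}.
For each child, the remaining parents (spouses of LatePay):
  parents(Age) \ {LatePay} = {Education}.
  LoanAmt: no additional parents.
  Utilization's other parent is Education.
  CreditScore also has parents Income, Inquiries, Tenure, Utilization.
  parents(Region) \ {LatePay} = {Age, Default, Education, Inquiries, Tenure}.
MB(LatePay) = {Age, CreditScore, Default, Education, Income, Inquiries, LoanAmt, Region, Tenure, Utilization}.
Comparing with the claimed set, Age is missing.

Age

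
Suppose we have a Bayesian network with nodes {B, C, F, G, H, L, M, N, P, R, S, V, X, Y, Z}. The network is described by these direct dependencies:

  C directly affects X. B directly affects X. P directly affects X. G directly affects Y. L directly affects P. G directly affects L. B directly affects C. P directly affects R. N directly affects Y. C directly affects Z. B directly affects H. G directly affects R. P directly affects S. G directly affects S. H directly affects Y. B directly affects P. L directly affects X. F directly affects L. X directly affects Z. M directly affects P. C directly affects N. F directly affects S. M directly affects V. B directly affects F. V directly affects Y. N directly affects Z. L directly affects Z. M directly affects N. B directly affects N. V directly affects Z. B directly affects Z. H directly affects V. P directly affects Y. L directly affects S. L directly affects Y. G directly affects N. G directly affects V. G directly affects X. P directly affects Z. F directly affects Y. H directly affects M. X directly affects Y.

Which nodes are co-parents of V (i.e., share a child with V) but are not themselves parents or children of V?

Children of V: Y, Z.
  Y: F, G, H, L, N, P, X
  Z: B, C, L, N, P, X
Excluding nodes already adjacent to V (G, H, M, Y, Z), the co-parent-only contribution is {B, C, F, L, N, P, X}.

{B, C, F, L, N, P, X}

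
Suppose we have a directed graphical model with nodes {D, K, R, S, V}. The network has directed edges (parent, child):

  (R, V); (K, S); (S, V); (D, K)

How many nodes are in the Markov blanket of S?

3

S's parents: K.
S's children: V.
Parents of each child, excluding S:
  parents(V) \ {S} = {R}.
MB(S) = {K, R, V}, which has 3 nodes.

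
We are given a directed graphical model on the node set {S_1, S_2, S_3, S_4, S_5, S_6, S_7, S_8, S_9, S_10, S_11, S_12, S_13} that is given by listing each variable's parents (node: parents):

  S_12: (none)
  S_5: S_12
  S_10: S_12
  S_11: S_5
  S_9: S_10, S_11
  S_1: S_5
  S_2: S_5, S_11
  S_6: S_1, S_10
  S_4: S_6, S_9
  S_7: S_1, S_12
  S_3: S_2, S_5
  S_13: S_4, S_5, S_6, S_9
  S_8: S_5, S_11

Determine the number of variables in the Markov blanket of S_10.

S_10 has parent S_12.
Ch(S_10) = {S_6, S_9}.
For each child, the remaining parents (spouses of S_10):
  S_9 also has parent S_11.
  parents(S_6) \ {S_10} = {S_1}.
MB(S_10) = {S_1, S_6, S_9, S_11, S_12}, which has 5 nodes.

5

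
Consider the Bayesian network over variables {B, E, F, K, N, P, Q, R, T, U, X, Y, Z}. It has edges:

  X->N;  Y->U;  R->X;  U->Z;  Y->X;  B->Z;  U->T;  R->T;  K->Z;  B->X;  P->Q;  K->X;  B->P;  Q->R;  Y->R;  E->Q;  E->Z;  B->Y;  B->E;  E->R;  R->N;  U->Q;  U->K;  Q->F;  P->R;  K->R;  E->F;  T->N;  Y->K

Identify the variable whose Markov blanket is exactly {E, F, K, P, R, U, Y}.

The target node must have every member of {E, F, K, P, R, U, Y} as a parent, child, or co-parent, and no others.
Parents of Q: E, P, U; children: F, R; co-parents: E, K, P, Y.
These exactly cover the given set, so the node is Q.

Q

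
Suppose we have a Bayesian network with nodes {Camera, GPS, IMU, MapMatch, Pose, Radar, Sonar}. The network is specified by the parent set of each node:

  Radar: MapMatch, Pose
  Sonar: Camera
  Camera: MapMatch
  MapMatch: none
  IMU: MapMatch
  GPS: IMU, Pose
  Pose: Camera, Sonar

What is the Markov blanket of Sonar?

A node's Markov blanket = Pa ∪ Ch ∪ (parents of Ch other than the node itself).
Pa(Sonar) = {Camera}.
Children of Sonar: Pose.
For each child, the remaining parents (spouses of Sonar):
  Pose's other parent is Camera.
Taking the union gives {Camera, Pose}.

{Camera, Pose}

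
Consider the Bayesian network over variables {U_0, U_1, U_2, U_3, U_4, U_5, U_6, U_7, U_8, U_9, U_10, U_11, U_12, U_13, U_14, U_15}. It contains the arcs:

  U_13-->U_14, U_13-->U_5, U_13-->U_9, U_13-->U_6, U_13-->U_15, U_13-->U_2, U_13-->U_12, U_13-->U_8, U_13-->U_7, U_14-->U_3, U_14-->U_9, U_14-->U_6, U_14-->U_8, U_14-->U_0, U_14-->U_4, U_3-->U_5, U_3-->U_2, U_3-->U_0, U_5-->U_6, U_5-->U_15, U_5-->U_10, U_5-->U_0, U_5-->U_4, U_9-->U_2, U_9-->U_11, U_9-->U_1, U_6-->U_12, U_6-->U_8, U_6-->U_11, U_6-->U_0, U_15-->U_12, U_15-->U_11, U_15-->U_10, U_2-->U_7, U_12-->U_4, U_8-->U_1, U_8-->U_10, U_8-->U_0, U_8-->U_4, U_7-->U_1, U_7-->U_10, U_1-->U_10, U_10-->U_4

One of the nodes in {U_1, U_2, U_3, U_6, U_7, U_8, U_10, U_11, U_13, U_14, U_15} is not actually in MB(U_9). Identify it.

Parents of U_9: U_13, U_14.
Children of U_9: U_1, U_2, U_11.
For each child, the remaining parents (spouses of U_9):
  parents(U_2) \ {U_9} = {U_3, U_13}.
  parents(U_11) \ {U_9} = {U_6, U_15}.
  parents(U_1) \ {U_9} = {U_7, U_8}.
MB(U_9) = {U_1, U_2, U_3, U_6, U_7, U_8, U_11, U_13, U_14, U_15}.
U_10 is neither a parent, child, nor co-parent of U_9, so it does not belong.

U_10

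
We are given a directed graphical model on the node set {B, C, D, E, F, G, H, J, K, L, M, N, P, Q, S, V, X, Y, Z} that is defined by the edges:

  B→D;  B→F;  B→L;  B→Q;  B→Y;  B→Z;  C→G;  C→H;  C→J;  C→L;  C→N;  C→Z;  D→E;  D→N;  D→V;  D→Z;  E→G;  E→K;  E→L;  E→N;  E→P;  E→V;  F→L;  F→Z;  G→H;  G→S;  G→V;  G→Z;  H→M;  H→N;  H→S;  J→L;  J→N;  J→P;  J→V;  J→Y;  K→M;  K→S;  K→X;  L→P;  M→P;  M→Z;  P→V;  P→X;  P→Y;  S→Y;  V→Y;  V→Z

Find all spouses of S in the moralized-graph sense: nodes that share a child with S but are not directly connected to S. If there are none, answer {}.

Children of S: Y.
  Y also has parents B, J, P, V.
Excluding nodes already adjacent to S (G, H, K, Y), the co-parent-only contribution is {B, J, P, V}.

{B, J, P, V}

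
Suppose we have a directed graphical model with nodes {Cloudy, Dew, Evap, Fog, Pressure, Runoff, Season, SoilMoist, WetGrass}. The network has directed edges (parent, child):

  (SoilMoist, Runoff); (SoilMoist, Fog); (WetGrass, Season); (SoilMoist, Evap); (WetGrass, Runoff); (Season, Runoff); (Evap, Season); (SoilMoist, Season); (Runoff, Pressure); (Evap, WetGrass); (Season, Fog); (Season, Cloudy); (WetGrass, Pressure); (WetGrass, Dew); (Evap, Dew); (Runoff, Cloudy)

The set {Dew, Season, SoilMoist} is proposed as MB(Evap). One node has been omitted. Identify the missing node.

WetGrass

Recall MB(v) = parents ∪ children ∪ spouses, where spouses are the other parents of v's children.
Evap's parents: SoilMoist.
Children of Evap: Dew, Season, WetGrass.
Other parents of Evap's children:
  WetGrass: —
  Season: SoilMoist, WetGrass
  Dew: WetGrass
MB(Evap) = {Dew, Season, SoilMoist, WetGrass}.
Comparing with the claimed set, WetGrass is missing.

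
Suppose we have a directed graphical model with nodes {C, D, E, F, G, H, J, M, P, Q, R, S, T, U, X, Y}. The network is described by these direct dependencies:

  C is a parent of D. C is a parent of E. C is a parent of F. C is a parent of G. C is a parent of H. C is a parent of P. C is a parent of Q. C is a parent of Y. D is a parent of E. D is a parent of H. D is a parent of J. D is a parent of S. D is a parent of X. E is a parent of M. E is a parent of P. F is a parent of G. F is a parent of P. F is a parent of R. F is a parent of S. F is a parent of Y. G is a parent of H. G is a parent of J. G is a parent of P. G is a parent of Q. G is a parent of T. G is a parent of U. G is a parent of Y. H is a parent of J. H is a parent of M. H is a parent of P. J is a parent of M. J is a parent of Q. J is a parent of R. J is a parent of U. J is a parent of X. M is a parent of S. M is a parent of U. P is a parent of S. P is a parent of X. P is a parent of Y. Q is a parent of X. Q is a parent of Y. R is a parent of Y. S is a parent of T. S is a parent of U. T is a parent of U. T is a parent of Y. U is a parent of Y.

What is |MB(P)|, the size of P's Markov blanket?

15

A node's Markov blanket = Pa ∪ Ch ∪ (parents of Ch other than the node itself).
P has parents C, E, F, G, H.
Children of P: S, X, Y.
Co-parents of P (other parents of its children):
  S also has parents D, F, M.
  X also has parents D, J, Q.
  parents(Y) \ {P} = {C, F, G, Q, R, T, U}.
MB(P) = {C, D, E, F, G, H, J, M, Q, R, S, T, U, X, Y}, which has 15 nodes.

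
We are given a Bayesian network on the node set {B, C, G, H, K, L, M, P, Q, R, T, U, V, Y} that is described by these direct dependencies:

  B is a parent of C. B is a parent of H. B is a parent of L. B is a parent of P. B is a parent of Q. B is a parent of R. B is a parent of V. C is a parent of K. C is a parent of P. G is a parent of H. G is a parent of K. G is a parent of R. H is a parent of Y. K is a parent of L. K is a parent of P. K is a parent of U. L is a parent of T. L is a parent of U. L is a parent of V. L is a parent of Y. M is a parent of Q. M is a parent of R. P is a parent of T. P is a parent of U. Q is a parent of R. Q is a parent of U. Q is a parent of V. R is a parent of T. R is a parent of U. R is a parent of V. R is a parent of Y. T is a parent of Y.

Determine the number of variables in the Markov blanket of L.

By definition, MB(L) is built from L's parents, L's children, and the co-parents of L.
Children of L: T, U, V, Y.
Pa(L) = {B, K}.
Parents of each child, excluding L:
  parents(T) \ {L} = {P, R}.
  U also has parents K, P, Q, R.
  V's other parents are B, Q, R.
  Y's other parents are H, R, T.
MB(L) = {B, H, K, P, Q, R, T, U, V, Y}, which has 10 nodes.

10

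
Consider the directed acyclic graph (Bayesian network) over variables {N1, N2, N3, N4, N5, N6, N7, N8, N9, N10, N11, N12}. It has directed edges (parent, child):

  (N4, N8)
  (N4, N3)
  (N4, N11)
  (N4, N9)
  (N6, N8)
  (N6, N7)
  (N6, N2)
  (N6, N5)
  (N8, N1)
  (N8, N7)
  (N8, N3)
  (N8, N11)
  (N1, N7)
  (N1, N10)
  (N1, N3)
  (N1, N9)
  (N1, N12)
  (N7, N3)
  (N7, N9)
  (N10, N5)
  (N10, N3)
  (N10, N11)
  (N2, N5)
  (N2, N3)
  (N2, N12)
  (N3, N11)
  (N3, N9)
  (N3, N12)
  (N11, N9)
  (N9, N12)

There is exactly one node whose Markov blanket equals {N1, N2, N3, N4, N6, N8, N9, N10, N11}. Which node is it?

N7

The target node must have every member of {N1, N2, N3, N4, N6, N8, N9, N10, N11} as a parent, child, or co-parent, and no others.
Parents of N7: N1, N6, N8; children: N3, N9; co-parents: N1, N2, N3, N4, N8, N10, N11.
These exactly cover the given set, so the node is N7.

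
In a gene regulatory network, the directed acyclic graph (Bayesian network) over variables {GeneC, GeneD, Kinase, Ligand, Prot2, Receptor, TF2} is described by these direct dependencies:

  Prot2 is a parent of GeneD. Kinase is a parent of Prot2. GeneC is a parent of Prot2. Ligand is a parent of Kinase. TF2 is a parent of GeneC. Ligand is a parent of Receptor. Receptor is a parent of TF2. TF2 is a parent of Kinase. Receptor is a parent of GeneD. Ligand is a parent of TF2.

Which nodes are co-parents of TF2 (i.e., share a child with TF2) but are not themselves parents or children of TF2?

Children of TF2: GeneC, Kinase.
  Kinase also has parent Ligand.
  GeneC: no additional parents.
Excluding nodes already adjacent to TF2 (GeneC, Kinase, Ligand, Receptor), the co-parent-only contribution is {}.

{}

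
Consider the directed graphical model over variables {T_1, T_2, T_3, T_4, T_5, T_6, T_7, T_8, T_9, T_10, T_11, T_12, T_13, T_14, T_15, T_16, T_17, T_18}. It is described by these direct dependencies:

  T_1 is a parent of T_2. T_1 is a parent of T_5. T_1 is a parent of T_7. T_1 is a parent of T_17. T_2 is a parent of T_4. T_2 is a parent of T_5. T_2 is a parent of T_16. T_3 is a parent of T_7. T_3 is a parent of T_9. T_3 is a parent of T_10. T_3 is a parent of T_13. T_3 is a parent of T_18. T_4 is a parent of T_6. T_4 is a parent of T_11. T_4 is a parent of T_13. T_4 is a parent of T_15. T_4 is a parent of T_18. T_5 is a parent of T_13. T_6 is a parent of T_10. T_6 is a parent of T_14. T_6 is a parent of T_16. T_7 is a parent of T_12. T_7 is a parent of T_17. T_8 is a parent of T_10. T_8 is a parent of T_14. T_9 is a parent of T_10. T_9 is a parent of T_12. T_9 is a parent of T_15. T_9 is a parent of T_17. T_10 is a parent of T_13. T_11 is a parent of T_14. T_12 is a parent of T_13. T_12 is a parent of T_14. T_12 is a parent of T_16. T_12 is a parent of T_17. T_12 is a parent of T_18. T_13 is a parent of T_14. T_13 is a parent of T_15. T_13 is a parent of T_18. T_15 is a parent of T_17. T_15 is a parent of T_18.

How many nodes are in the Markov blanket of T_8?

T_8 has no parents.
Children of T_8: T_10, T_14.
For each child, the remaining parents (spouses of T_8):
  T_10: T_3, T_6, T_9
  T_14: T_6, T_11, T_12, T_13
MB(T_8) = {T_3, T_6, T_9, T_10, T_11, T_12, T_13, T_14}, which has 8 nodes.

8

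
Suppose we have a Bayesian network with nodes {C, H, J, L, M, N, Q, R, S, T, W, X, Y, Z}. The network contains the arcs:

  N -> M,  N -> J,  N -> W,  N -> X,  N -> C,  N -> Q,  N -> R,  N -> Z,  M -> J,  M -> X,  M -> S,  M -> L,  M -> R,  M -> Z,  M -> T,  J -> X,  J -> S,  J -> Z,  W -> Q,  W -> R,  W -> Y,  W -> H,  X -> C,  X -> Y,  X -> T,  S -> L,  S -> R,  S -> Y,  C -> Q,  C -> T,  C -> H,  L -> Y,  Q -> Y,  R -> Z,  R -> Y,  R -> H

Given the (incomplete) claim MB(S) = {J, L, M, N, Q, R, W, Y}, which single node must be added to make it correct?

A node's Markov blanket = Pa ∪ Ch ∪ (parents of Ch other than the node itself).
S's children: L, R, Y.
Parents of S: J, M.
Parents of each child, excluding S:
  L also has parent M.
  parents(R) \ {S} = {M, N, W}.
  parents(Y) \ {S} = {L, Q, R, W, X}.
MB(S) = {J, L, M, N, Q, R, W, X, Y}.
Comparing with the claimed set, X is missing.

X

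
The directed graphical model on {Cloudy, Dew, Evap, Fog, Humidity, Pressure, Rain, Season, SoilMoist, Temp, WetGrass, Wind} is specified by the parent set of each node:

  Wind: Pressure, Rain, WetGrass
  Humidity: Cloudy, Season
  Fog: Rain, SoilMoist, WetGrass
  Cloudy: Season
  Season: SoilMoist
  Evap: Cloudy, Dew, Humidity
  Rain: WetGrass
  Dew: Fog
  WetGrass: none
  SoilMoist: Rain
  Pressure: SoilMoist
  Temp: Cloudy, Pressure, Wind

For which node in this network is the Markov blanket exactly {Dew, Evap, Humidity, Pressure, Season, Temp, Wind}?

Cloudy

The target node must have every member of {Dew, Evap, Humidity, Pressure, Season, Temp, Wind} as a parent, child, or co-parent, and no others.
Parents of Cloudy: Season; children: Evap, Humidity, Temp; co-parents: Dew, Humidity, Pressure, Season, Wind.
These exactly cover the given set, so the node is Cloudy.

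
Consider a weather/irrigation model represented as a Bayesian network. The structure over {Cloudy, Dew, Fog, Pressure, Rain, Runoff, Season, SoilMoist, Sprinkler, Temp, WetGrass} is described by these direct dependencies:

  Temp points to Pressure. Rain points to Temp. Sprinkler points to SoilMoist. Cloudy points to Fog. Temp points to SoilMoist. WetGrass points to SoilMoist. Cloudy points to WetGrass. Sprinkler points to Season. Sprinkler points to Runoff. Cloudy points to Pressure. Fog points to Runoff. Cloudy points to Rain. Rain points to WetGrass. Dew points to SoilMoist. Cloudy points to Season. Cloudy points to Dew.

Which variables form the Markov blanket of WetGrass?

A node's Markov blanket = Pa ∪ Ch ∪ (parents of Ch other than the node itself).
Parents of WetGrass: Cloudy, Rain.
Ch(WetGrass) = {SoilMoist}.
Co-parents of WetGrass (other parents of its children):
  SoilMoist: Dew, Sprinkler, Temp
Taking the union gives {Cloudy, Dew, Rain, SoilMoist, Sprinkler, Temp}.

{Cloudy, Dew, Rain, SoilMoist, Sprinkler, Temp}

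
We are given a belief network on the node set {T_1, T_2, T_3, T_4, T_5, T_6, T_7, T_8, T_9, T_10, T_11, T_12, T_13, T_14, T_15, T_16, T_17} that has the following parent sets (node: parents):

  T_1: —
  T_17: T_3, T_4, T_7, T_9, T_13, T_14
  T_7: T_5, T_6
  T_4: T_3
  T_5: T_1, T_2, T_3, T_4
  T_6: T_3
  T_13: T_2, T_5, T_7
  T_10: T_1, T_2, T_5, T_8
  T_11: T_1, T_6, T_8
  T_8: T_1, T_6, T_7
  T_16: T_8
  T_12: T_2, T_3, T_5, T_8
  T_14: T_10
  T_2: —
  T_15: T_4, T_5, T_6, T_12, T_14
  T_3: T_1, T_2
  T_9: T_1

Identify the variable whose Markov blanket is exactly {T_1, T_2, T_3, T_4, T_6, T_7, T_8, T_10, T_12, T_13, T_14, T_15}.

The target node must have every member of {T_1, T_2, T_3, T_4, T_6, T_7, T_8, T_10, T_12, T_13, T_14, T_15} as a parent, child, or co-parent, and no others.
Parents of T_5: T_1, T_2, T_3, T_4; children: T_7, T_10, T_12, T_13, T_15; co-parents: T_1, T_2, T_3, T_4, T_6, T_7, T_8, T_12, T_14.
These exactly cover the given set, so the node is T_5.

T_5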